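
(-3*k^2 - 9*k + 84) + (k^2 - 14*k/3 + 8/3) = -2*k^2 - 41*k/3 + 260/3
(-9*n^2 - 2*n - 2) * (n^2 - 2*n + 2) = -9*n^4 + 16*n^3 - 16*n^2 - 4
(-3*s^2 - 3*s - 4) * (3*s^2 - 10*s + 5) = -9*s^4 + 21*s^3 + 3*s^2 + 25*s - 20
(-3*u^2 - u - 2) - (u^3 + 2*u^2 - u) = -u^3 - 5*u^2 - 2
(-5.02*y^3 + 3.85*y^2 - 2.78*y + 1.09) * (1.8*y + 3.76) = -9.036*y^4 - 11.9452*y^3 + 9.472*y^2 - 8.4908*y + 4.0984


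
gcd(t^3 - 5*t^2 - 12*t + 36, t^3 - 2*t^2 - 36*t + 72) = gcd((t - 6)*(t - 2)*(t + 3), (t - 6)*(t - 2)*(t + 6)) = t^2 - 8*t + 12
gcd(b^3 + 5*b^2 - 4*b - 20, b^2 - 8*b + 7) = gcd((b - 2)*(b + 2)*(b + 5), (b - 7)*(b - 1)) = 1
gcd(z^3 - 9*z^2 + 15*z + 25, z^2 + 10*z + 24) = 1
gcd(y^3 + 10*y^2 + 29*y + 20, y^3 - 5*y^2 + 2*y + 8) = y + 1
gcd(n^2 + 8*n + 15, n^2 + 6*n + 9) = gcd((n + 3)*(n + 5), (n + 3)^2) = n + 3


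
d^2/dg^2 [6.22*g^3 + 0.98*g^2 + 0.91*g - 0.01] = 37.32*g + 1.96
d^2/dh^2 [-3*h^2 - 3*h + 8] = -6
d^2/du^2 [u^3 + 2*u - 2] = 6*u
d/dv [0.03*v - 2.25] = 0.0300000000000000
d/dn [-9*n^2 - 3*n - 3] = -18*n - 3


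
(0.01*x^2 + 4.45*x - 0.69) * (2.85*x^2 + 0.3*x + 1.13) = 0.0285*x^4 + 12.6855*x^3 - 0.6202*x^2 + 4.8215*x - 0.7797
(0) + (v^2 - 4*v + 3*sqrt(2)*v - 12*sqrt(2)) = v^2 - 4*v + 3*sqrt(2)*v - 12*sqrt(2)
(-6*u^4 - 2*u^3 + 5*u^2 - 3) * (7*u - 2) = -42*u^5 - 2*u^4 + 39*u^3 - 10*u^2 - 21*u + 6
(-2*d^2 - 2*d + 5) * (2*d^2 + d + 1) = -4*d^4 - 6*d^3 + 6*d^2 + 3*d + 5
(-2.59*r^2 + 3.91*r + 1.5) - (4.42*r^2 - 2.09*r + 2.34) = -7.01*r^2 + 6.0*r - 0.84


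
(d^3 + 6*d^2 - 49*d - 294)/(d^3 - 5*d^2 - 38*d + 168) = (d + 7)/(d - 4)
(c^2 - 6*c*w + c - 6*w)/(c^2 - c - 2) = (c - 6*w)/(c - 2)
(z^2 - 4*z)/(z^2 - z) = (z - 4)/(z - 1)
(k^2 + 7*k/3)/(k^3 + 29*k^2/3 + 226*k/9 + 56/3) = 3*k/(3*k^2 + 22*k + 24)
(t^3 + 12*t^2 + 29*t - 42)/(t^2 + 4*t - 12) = (t^2 + 6*t - 7)/(t - 2)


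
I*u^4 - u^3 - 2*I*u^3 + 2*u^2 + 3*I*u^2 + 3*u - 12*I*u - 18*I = (u - 3)*(u - 2*I)*(u + 3*I)*(I*u + I)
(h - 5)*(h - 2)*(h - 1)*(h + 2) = h^4 - 6*h^3 + h^2 + 24*h - 20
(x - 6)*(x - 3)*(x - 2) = x^3 - 11*x^2 + 36*x - 36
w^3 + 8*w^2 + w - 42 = (w - 2)*(w + 3)*(w + 7)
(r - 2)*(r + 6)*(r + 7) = r^3 + 11*r^2 + 16*r - 84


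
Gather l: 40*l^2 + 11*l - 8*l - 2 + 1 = 40*l^2 + 3*l - 1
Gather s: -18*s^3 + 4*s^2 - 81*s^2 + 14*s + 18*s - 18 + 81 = -18*s^3 - 77*s^2 + 32*s + 63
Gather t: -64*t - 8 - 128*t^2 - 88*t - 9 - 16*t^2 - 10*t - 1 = -144*t^2 - 162*t - 18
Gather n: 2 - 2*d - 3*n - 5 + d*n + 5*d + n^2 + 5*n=3*d + n^2 + n*(d + 2) - 3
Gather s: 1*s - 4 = s - 4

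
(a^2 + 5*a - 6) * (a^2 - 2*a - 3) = a^4 + 3*a^3 - 19*a^2 - 3*a + 18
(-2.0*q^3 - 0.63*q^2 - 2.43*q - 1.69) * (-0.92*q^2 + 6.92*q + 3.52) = 1.84*q^5 - 13.2604*q^4 - 9.164*q^3 - 17.4784*q^2 - 20.2484*q - 5.9488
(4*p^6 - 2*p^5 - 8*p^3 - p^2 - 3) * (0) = 0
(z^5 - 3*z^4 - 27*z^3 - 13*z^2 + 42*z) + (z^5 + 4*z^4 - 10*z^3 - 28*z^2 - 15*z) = 2*z^5 + z^4 - 37*z^3 - 41*z^2 + 27*z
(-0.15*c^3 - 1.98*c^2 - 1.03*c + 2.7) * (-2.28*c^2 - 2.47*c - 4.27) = 0.342*c^5 + 4.8849*c^4 + 7.8795*c^3 + 4.8427*c^2 - 2.2709*c - 11.529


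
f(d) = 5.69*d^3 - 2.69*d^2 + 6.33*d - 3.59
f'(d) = 17.07*d^2 - 5.38*d + 6.33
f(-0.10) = -4.26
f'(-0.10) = 7.04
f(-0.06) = -3.98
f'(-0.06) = 6.71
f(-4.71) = -687.61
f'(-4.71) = 410.35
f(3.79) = 291.52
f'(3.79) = 231.13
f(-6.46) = -1690.68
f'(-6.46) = 753.44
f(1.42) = 16.27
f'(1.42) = 33.11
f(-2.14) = -85.22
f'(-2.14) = 96.02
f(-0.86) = -14.64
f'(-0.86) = 23.58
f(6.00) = 1166.59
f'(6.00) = 588.57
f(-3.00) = -200.42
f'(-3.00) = 176.10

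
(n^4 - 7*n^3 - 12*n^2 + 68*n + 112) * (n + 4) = n^5 - 3*n^4 - 40*n^3 + 20*n^2 + 384*n + 448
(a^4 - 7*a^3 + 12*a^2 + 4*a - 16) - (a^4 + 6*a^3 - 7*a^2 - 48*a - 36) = -13*a^3 + 19*a^2 + 52*a + 20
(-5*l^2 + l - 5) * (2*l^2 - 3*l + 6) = -10*l^4 + 17*l^3 - 43*l^2 + 21*l - 30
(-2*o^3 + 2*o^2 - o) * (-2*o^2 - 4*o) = 4*o^5 + 4*o^4 - 6*o^3 + 4*o^2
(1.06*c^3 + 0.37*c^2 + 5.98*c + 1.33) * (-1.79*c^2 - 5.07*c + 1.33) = -1.8974*c^5 - 6.0365*c^4 - 11.1703*c^3 - 32.2072*c^2 + 1.2103*c + 1.7689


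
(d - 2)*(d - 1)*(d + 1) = d^3 - 2*d^2 - d + 2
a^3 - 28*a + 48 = (a - 4)*(a - 2)*(a + 6)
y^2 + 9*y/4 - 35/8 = (y - 5/4)*(y + 7/2)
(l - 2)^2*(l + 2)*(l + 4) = l^4 + 2*l^3 - 12*l^2 - 8*l + 32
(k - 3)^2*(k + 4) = k^3 - 2*k^2 - 15*k + 36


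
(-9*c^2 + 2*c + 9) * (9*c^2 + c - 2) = -81*c^4 + 9*c^3 + 101*c^2 + 5*c - 18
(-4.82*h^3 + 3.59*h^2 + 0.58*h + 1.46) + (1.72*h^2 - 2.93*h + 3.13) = -4.82*h^3 + 5.31*h^2 - 2.35*h + 4.59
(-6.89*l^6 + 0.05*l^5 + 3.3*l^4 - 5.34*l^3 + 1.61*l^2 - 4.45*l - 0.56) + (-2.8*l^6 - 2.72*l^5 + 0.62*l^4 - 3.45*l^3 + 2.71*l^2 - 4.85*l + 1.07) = -9.69*l^6 - 2.67*l^5 + 3.92*l^4 - 8.79*l^3 + 4.32*l^2 - 9.3*l + 0.51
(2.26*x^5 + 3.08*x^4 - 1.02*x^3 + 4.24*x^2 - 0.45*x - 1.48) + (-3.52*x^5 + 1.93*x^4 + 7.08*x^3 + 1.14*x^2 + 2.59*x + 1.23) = -1.26*x^5 + 5.01*x^4 + 6.06*x^3 + 5.38*x^2 + 2.14*x - 0.25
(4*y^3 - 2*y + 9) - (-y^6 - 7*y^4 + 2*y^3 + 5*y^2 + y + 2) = y^6 + 7*y^4 + 2*y^3 - 5*y^2 - 3*y + 7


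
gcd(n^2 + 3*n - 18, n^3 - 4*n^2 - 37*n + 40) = 1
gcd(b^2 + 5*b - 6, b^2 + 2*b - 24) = b + 6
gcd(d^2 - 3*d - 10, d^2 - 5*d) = d - 5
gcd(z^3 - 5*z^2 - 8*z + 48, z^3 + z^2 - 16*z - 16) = z - 4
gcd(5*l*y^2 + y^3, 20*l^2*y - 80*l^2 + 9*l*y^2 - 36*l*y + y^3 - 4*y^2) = 5*l + y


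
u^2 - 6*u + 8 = (u - 4)*(u - 2)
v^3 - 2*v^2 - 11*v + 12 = (v - 4)*(v - 1)*(v + 3)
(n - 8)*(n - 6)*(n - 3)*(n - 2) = n^4 - 19*n^3 + 124*n^2 - 324*n + 288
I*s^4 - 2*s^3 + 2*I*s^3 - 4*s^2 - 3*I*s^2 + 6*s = s*(s + 3)*(s + 2*I)*(I*s - I)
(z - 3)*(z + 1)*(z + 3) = z^3 + z^2 - 9*z - 9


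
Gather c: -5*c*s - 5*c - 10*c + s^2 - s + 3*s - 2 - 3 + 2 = c*(-5*s - 15) + s^2 + 2*s - 3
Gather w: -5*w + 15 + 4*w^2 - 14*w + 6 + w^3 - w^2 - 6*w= w^3 + 3*w^2 - 25*w + 21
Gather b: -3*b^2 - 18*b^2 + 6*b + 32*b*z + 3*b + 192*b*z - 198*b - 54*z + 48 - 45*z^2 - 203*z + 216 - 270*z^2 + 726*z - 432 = -21*b^2 + b*(224*z - 189) - 315*z^2 + 469*z - 168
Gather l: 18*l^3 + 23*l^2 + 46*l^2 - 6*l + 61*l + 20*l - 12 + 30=18*l^3 + 69*l^2 + 75*l + 18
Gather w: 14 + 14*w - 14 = 14*w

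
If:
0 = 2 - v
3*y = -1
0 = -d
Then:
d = 0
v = 2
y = -1/3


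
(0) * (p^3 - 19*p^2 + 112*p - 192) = 0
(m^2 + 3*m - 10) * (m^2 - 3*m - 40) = m^4 - 59*m^2 - 90*m + 400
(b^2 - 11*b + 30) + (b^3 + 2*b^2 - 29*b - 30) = b^3 + 3*b^2 - 40*b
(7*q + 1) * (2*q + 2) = 14*q^2 + 16*q + 2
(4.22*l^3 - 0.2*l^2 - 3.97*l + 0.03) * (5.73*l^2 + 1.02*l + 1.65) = 24.1806*l^5 + 3.1584*l^4 - 15.9891*l^3 - 4.2075*l^2 - 6.5199*l + 0.0495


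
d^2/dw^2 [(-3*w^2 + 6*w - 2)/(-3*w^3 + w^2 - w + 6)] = 2*(27*w^6 - 162*w^5 + 135*w^4 + 345*w^3 - 678*w^2 + 210*w + 62)/(27*w^9 - 27*w^8 + 36*w^7 - 181*w^6 + 120*w^5 - 129*w^4 + 361*w^3 - 126*w^2 + 108*w - 216)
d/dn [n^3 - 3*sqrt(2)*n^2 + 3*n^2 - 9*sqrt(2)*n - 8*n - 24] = 3*n^2 - 6*sqrt(2)*n + 6*n - 9*sqrt(2) - 8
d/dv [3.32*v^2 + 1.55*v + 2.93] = 6.64*v + 1.55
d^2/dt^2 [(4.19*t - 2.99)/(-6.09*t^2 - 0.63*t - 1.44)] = (-(4.19*t - 2.99)*(12.18*t + 0.63)*(24.36*t + 1.26) + (153.1026*t - 31.1388)*(6.09*t^2 + 0.63*t + 1.44))/(6.09*t^2 + 0.63*t + 1.44)^3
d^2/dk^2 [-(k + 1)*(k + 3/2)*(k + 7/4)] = -6*k - 17/2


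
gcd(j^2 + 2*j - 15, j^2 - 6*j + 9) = j - 3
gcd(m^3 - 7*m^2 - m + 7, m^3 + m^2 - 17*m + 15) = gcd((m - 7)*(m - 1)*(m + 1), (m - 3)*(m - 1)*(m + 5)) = m - 1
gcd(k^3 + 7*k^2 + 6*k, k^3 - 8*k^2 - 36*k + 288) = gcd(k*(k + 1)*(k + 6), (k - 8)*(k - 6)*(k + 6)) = k + 6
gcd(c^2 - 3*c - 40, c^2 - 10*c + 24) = 1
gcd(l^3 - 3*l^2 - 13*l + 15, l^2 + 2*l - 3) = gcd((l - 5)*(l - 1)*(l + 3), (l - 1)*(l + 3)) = l^2 + 2*l - 3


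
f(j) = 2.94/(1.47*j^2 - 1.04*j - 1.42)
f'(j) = 2.94*(1.04 - 2.94*j)/(1.47*j^2 - 1.04*j - 1.42)^2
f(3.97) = 0.17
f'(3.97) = -0.10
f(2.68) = 0.46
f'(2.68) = -0.50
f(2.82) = 0.40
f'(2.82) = -0.40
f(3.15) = 0.30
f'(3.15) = -0.25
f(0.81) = -2.27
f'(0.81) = -2.34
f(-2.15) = 0.39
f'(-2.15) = 0.37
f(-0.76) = 13.40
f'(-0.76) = 199.86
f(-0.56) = -7.81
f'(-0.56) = 55.69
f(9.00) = 0.03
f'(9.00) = -0.01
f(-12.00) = 0.01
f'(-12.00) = 0.00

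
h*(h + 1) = h^2 + h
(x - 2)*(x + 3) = x^2 + x - 6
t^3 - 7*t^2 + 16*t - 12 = (t - 3)*(t - 2)^2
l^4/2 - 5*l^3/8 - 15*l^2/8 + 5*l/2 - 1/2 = (l/2 + 1)*(l - 2)*(l - 1)*(l - 1/4)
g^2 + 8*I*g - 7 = (g + I)*(g + 7*I)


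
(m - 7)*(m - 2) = m^2 - 9*m + 14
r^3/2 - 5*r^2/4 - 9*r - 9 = (r/2 + 1)*(r - 6)*(r + 3/2)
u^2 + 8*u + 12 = (u + 2)*(u + 6)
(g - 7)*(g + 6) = g^2 - g - 42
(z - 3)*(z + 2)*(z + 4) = z^3 + 3*z^2 - 10*z - 24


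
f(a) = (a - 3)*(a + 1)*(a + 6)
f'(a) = (a - 3)*(a + 1) + (a - 3)*(a + 6) + (a + 1)*(a + 6)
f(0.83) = -27.12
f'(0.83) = -6.29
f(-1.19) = 3.83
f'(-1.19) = -20.27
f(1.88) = -25.42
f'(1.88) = 10.64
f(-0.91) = -1.79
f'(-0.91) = -19.80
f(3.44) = 18.44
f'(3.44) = 48.02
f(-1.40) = 8.10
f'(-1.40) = -20.32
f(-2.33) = 26.02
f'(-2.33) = -17.35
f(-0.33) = -12.65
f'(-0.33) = -17.31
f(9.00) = 900.00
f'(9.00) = 300.00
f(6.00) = 252.00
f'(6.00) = 141.00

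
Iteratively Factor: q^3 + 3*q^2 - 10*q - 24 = (q - 3)*(q^2 + 6*q + 8) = (q - 3)*(q + 2)*(q + 4)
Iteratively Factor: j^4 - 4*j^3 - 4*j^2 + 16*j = (j + 2)*(j^3 - 6*j^2 + 8*j) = (j - 4)*(j + 2)*(j^2 - 2*j) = (j - 4)*(j - 2)*(j + 2)*(j)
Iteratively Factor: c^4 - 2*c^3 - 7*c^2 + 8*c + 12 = (c - 2)*(c^3 - 7*c - 6) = (c - 2)*(c + 2)*(c^2 - 2*c - 3) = (c - 3)*(c - 2)*(c + 2)*(c + 1)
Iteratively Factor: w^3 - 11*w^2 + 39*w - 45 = (w - 5)*(w^2 - 6*w + 9) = (w - 5)*(w - 3)*(w - 3)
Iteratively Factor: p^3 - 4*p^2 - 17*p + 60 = (p - 3)*(p^2 - p - 20) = (p - 3)*(p + 4)*(p - 5)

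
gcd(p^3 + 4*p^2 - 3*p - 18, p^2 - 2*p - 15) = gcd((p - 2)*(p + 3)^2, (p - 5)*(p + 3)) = p + 3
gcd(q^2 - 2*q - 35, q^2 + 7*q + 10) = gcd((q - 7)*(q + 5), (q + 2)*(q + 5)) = q + 5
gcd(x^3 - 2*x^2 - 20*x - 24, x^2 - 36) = x - 6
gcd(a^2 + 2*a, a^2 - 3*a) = a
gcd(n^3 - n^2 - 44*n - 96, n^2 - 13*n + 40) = n - 8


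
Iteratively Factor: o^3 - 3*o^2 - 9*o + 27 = (o - 3)*(o^2 - 9) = (o - 3)*(o + 3)*(o - 3)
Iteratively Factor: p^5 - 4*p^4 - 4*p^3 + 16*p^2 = (p)*(p^4 - 4*p^3 - 4*p^2 + 16*p) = p^2*(p^3 - 4*p^2 - 4*p + 16) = p^2*(p - 4)*(p^2 - 4) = p^2*(p - 4)*(p - 2)*(p + 2)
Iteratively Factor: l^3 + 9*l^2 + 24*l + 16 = (l + 4)*(l^2 + 5*l + 4) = (l + 1)*(l + 4)*(l + 4)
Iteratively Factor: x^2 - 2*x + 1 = (x - 1)*(x - 1)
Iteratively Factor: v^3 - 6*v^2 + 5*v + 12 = (v - 4)*(v^2 - 2*v - 3) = (v - 4)*(v - 3)*(v + 1)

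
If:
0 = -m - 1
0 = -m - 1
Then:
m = -1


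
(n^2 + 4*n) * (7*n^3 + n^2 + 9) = 7*n^5 + 29*n^4 + 4*n^3 + 9*n^2 + 36*n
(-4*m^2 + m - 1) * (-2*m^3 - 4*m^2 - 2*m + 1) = 8*m^5 + 14*m^4 + 6*m^3 - 2*m^2 + 3*m - 1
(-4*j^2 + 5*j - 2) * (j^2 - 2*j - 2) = -4*j^4 + 13*j^3 - 4*j^2 - 6*j + 4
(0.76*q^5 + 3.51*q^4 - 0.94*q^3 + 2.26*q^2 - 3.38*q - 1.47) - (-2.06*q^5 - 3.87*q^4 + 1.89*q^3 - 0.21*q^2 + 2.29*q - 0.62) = 2.82*q^5 + 7.38*q^4 - 2.83*q^3 + 2.47*q^2 - 5.67*q - 0.85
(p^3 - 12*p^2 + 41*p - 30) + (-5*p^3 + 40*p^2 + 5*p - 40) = -4*p^3 + 28*p^2 + 46*p - 70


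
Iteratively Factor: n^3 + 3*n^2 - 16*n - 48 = (n - 4)*(n^2 + 7*n + 12) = (n - 4)*(n + 4)*(n + 3)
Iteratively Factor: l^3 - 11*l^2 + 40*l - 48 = (l - 3)*(l^2 - 8*l + 16) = (l - 4)*(l - 3)*(l - 4)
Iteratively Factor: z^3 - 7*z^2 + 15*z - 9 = (z - 1)*(z^2 - 6*z + 9) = (z - 3)*(z - 1)*(z - 3)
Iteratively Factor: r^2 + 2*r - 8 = (r - 2)*(r + 4)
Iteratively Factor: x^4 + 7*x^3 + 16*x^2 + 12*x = (x + 2)*(x^3 + 5*x^2 + 6*x) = x*(x + 2)*(x^2 + 5*x + 6) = x*(x + 2)*(x + 3)*(x + 2)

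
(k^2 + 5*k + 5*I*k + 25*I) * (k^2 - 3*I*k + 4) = k^4 + 5*k^3 + 2*I*k^3 + 19*k^2 + 10*I*k^2 + 95*k + 20*I*k + 100*I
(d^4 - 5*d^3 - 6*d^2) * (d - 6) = d^5 - 11*d^4 + 24*d^3 + 36*d^2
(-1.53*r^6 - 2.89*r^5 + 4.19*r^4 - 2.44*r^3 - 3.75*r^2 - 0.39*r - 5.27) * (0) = 0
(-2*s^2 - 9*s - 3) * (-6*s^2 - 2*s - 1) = 12*s^4 + 58*s^3 + 38*s^2 + 15*s + 3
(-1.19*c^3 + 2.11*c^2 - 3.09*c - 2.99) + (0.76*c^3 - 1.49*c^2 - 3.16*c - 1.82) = -0.43*c^3 + 0.62*c^2 - 6.25*c - 4.81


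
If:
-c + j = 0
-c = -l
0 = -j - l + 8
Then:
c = 4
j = 4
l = 4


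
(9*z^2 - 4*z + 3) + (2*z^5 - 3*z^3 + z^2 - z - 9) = 2*z^5 - 3*z^3 + 10*z^2 - 5*z - 6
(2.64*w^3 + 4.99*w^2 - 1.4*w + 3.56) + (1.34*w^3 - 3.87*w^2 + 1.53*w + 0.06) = 3.98*w^3 + 1.12*w^2 + 0.13*w + 3.62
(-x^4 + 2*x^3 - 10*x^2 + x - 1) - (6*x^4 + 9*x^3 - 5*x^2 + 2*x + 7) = -7*x^4 - 7*x^3 - 5*x^2 - x - 8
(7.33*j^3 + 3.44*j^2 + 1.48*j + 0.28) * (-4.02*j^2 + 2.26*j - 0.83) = -29.4666*j^5 + 2.737*j^4 - 4.2591*j^3 - 0.636*j^2 - 0.5956*j - 0.2324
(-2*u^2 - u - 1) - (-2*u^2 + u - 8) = 7 - 2*u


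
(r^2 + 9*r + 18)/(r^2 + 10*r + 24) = (r + 3)/(r + 4)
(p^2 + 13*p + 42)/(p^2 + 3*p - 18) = (p + 7)/(p - 3)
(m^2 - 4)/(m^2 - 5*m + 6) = (m + 2)/(m - 3)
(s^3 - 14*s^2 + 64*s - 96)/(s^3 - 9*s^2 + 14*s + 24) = (s - 4)/(s + 1)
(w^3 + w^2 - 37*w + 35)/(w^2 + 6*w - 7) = w - 5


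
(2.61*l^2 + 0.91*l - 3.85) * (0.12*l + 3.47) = 0.3132*l^3 + 9.1659*l^2 + 2.6957*l - 13.3595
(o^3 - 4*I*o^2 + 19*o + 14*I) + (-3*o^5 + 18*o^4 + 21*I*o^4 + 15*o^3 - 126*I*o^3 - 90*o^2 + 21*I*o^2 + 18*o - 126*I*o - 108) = -3*o^5 + 18*o^4 + 21*I*o^4 + 16*o^3 - 126*I*o^3 - 90*o^2 + 17*I*o^2 + 37*o - 126*I*o - 108 + 14*I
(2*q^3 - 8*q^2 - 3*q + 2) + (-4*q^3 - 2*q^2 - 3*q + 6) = -2*q^3 - 10*q^2 - 6*q + 8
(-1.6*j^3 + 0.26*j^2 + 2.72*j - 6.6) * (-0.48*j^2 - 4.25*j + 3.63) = 0.768*j^5 + 6.6752*j^4 - 8.2186*j^3 - 7.4482*j^2 + 37.9236*j - 23.958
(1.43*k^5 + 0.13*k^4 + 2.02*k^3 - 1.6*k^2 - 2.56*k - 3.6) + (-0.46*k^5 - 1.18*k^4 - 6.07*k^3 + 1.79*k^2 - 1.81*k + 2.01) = 0.97*k^5 - 1.05*k^4 - 4.05*k^3 + 0.19*k^2 - 4.37*k - 1.59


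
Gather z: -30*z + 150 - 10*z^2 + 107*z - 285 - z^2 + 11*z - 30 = -11*z^2 + 88*z - 165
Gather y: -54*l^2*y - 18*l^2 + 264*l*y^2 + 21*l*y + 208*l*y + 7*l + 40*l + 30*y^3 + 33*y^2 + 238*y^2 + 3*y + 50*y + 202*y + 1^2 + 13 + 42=-18*l^2 + 47*l + 30*y^3 + y^2*(264*l + 271) + y*(-54*l^2 + 229*l + 255) + 56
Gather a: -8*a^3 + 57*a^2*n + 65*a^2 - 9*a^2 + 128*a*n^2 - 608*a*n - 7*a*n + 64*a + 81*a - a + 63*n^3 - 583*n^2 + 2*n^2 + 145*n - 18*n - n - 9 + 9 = -8*a^3 + a^2*(57*n + 56) + a*(128*n^2 - 615*n + 144) + 63*n^3 - 581*n^2 + 126*n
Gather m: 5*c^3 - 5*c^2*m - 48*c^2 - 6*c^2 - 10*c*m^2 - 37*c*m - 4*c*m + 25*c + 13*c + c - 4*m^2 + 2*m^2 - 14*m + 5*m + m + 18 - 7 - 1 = 5*c^3 - 54*c^2 + 39*c + m^2*(-10*c - 2) + m*(-5*c^2 - 41*c - 8) + 10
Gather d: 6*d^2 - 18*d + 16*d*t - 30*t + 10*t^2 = 6*d^2 + d*(16*t - 18) + 10*t^2 - 30*t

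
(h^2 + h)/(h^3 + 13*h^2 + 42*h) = (h + 1)/(h^2 + 13*h + 42)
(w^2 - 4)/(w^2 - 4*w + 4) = (w + 2)/(w - 2)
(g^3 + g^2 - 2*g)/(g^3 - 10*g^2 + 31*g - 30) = g*(g^2 + g - 2)/(g^3 - 10*g^2 + 31*g - 30)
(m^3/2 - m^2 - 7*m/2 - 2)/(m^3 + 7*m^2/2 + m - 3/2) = (m^2 - 3*m - 4)/(2*m^2 + 5*m - 3)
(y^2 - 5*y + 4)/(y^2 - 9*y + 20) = (y - 1)/(y - 5)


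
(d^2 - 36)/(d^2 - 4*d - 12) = (d + 6)/(d + 2)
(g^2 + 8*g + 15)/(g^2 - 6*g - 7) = (g^2 + 8*g + 15)/(g^2 - 6*g - 7)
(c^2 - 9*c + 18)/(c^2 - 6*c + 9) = (c - 6)/(c - 3)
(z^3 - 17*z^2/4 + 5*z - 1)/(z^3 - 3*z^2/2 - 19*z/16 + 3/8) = 4*(z - 2)/(4*z + 3)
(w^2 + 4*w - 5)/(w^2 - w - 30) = (w - 1)/(w - 6)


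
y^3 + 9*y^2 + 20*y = y*(y + 4)*(y + 5)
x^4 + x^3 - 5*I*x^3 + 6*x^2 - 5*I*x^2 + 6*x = x*(x + 1)*(x - 6*I)*(x + I)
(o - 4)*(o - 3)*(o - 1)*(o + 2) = o^4 - 6*o^3 + 3*o^2 + 26*o - 24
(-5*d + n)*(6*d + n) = -30*d^2 + d*n + n^2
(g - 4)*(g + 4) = g^2 - 16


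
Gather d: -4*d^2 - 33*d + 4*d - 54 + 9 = -4*d^2 - 29*d - 45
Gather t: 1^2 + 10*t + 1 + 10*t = 20*t + 2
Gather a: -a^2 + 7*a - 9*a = -a^2 - 2*a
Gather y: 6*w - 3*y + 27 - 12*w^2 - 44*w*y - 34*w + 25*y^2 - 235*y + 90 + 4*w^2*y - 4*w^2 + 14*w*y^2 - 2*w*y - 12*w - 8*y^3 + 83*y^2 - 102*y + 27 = -16*w^2 - 40*w - 8*y^3 + y^2*(14*w + 108) + y*(4*w^2 - 46*w - 340) + 144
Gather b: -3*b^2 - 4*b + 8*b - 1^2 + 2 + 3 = -3*b^2 + 4*b + 4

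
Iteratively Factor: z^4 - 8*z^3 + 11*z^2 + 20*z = (z - 5)*(z^3 - 3*z^2 - 4*z) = z*(z - 5)*(z^2 - 3*z - 4) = z*(z - 5)*(z - 4)*(z + 1)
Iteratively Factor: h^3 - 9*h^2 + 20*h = (h - 5)*(h^2 - 4*h) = (h - 5)*(h - 4)*(h)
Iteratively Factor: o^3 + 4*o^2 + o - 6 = (o + 2)*(o^2 + 2*o - 3) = (o + 2)*(o + 3)*(o - 1)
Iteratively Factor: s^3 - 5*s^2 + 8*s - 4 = (s - 2)*(s^2 - 3*s + 2) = (s - 2)*(s - 1)*(s - 2)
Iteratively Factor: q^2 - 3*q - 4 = (q - 4)*(q + 1)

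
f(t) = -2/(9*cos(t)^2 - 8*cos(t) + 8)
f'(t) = -2*(18*sin(t)*cos(t) - 8*sin(t))/(9*cos(t)^2 - 8*cos(t) + 8)^2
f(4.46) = -0.19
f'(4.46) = -0.22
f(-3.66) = -0.09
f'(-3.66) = 0.05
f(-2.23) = -0.12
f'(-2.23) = -0.11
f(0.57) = -0.26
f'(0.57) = -0.13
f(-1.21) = -0.32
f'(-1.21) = -0.08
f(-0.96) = -0.31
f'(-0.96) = 0.09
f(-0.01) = -0.22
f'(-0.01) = 0.00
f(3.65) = -0.09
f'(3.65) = -0.05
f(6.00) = -0.23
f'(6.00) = 0.07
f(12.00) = -0.26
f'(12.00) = 0.13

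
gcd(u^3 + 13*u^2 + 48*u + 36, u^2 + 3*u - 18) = u + 6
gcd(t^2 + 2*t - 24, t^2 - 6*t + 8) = t - 4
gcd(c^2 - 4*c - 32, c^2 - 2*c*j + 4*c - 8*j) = c + 4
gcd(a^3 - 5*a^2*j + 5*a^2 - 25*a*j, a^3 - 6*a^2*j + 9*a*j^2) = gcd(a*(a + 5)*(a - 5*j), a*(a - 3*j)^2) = a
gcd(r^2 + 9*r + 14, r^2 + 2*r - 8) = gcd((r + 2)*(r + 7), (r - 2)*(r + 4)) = 1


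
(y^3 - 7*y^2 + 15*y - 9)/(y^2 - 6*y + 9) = y - 1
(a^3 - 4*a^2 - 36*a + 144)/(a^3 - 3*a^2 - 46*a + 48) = (a^2 - 10*a + 24)/(a^2 - 9*a + 8)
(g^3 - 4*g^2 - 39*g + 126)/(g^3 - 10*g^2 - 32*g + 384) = (g^2 - 10*g + 21)/(g^2 - 16*g + 64)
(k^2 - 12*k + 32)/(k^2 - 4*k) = (k - 8)/k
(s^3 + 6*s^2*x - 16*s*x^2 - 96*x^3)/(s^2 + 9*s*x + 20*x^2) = (s^2 + 2*s*x - 24*x^2)/(s + 5*x)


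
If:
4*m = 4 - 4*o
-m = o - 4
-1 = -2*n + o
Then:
No Solution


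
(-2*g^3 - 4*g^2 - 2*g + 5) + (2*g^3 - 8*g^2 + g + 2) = -12*g^2 - g + 7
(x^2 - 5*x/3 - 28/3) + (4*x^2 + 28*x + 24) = 5*x^2 + 79*x/3 + 44/3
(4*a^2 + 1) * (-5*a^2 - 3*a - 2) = -20*a^4 - 12*a^3 - 13*a^2 - 3*a - 2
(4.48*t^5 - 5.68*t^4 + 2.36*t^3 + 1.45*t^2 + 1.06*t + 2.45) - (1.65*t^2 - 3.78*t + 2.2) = 4.48*t^5 - 5.68*t^4 + 2.36*t^3 - 0.2*t^2 + 4.84*t + 0.25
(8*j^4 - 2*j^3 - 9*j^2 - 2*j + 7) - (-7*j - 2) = 8*j^4 - 2*j^3 - 9*j^2 + 5*j + 9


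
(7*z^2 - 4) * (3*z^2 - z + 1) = 21*z^4 - 7*z^3 - 5*z^2 + 4*z - 4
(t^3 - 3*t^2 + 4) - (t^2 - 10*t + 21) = t^3 - 4*t^2 + 10*t - 17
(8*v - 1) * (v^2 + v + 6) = 8*v^3 + 7*v^2 + 47*v - 6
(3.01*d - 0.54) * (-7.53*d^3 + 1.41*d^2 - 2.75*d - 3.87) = -22.6653*d^4 + 8.3103*d^3 - 9.0389*d^2 - 10.1637*d + 2.0898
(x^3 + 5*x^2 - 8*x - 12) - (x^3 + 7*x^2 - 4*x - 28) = -2*x^2 - 4*x + 16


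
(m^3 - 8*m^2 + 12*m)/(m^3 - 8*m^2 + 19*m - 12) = m*(m^2 - 8*m + 12)/(m^3 - 8*m^2 + 19*m - 12)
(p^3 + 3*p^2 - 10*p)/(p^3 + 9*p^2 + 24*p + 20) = p*(p - 2)/(p^2 + 4*p + 4)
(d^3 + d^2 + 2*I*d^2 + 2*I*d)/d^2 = d + 1 + 2*I + 2*I/d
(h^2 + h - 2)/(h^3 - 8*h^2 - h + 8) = (h + 2)/(h^2 - 7*h - 8)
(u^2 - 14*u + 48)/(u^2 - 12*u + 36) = (u - 8)/(u - 6)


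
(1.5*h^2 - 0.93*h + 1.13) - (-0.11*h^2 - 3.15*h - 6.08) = 1.61*h^2 + 2.22*h + 7.21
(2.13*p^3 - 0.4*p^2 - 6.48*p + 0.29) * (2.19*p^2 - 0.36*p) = 4.6647*p^5 - 1.6428*p^4 - 14.0472*p^3 + 2.9679*p^2 - 0.1044*p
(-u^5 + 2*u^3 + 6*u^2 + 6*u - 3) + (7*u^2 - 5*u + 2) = -u^5 + 2*u^3 + 13*u^2 + u - 1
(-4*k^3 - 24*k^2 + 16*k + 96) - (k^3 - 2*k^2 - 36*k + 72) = -5*k^3 - 22*k^2 + 52*k + 24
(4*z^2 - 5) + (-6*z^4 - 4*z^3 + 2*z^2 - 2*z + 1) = -6*z^4 - 4*z^3 + 6*z^2 - 2*z - 4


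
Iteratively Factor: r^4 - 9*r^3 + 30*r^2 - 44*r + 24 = (r - 2)*(r^3 - 7*r^2 + 16*r - 12) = (r - 2)^2*(r^2 - 5*r + 6) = (r - 2)^3*(r - 3)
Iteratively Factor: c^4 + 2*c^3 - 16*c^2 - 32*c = (c)*(c^3 + 2*c^2 - 16*c - 32) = c*(c - 4)*(c^2 + 6*c + 8) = c*(c - 4)*(c + 2)*(c + 4)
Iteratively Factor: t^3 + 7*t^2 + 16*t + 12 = (t + 3)*(t^2 + 4*t + 4) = (t + 2)*(t + 3)*(t + 2)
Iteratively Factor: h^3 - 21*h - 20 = (h - 5)*(h^2 + 5*h + 4) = (h - 5)*(h + 4)*(h + 1)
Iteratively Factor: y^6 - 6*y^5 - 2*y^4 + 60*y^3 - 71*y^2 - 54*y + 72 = (y + 3)*(y^5 - 9*y^4 + 25*y^3 - 15*y^2 - 26*y + 24) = (y - 4)*(y + 3)*(y^4 - 5*y^3 + 5*y^2 + 5*y - 6) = (y - 4)*(y - 3)*(y + 3)*(y^3 - 2*y^2 - y + 2) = (y - 4)*(y - 3)*(y + 1)*(y + 3)*(y^2 - 3*y + 2) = (y - 4)*(y - 3)*(y - 1)*(y + 1)*(y + 3)*(y - 2)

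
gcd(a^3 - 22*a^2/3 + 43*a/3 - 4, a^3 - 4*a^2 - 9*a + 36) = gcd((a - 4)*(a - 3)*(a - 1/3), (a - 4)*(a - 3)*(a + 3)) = a^2 - 7*a + 12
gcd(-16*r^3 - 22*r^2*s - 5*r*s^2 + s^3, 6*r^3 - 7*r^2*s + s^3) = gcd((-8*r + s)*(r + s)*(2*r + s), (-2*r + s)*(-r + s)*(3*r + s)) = 1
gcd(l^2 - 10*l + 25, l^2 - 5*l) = l - 5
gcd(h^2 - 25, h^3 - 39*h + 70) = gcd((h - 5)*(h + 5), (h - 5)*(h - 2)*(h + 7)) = h - 5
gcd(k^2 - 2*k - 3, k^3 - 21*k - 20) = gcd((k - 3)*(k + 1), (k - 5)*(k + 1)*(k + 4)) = k + 1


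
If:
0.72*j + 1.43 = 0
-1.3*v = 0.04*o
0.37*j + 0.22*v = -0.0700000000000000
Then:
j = -1.99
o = -98.22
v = 3.02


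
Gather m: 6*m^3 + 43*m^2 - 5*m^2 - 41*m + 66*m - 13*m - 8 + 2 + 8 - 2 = 6*m^3 + 38*m^2 + 12*m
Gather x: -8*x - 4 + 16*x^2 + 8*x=16*x^2 - 4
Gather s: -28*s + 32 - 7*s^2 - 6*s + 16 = -7*s^2 - 34*s + 48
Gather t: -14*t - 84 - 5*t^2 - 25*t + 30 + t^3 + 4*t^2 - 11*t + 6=t^3 - t^2 - 50*t - 48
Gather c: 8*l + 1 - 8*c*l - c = c*(-8*l - 1) + 8*l + 1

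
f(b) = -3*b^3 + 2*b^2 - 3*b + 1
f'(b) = -9*b^2 + 4*b - 3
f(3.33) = -97.59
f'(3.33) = -89.48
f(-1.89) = 34.07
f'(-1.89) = -42.71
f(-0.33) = 2.32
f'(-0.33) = -5.30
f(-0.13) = 1.43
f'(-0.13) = -3.67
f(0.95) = -2.62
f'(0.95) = -7.32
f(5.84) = -545.84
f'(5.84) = -286.59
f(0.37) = 0.01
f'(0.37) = -2.75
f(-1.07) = 10.17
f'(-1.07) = -17.58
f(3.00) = -71.00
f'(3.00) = -72.00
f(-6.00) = 739.00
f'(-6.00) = -351.00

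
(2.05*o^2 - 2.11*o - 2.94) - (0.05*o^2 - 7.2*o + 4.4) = 2.0*o^2 + 5.09*o - 7.34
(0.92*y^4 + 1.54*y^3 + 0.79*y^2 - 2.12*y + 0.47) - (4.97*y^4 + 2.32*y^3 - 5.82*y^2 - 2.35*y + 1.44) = -4.05*y^4 - 0.78*y^3 + 6.61*y^2 + 0.23*y - 0.97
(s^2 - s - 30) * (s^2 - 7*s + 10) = s^4 - 8*s^3 - 13*s^2 + 200*s - 300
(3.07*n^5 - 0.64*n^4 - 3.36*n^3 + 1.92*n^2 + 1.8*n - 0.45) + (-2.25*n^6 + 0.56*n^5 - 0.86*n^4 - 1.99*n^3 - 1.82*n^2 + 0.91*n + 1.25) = -2.25*n^6 + 3.63*n^5 - 1.5*n^4 - 5.35*n^3 + 0.0999999999999999*n^2 + 2.71*n + 0.8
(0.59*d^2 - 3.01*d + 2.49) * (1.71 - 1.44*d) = -0.8496*d^3 + 5.3433*d^2 - 8.7327*d + 4.2579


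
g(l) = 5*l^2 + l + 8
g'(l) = 10*l + 1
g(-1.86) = 23.44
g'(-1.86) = -17.60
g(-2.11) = 28.15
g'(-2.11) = -20.10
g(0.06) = 8.08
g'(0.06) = 1.60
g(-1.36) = 15.89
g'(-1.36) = -12.60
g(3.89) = 87.55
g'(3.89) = 39.90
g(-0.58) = 9.10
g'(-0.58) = -4.80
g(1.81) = 26.19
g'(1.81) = 19.10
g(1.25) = 17.06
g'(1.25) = 13.50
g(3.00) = 56.00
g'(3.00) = 31.00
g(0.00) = 8.00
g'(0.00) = 1.00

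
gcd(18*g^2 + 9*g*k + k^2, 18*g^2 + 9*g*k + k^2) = 18*g^2 + 9*g*k + k^2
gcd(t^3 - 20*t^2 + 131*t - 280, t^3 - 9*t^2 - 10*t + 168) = t - 7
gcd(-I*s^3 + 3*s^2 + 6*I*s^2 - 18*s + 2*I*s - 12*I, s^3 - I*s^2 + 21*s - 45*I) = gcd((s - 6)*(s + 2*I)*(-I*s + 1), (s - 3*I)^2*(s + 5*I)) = 1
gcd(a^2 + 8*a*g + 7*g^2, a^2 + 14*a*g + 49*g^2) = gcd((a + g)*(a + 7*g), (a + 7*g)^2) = a + 7*g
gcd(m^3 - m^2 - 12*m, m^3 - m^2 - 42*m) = m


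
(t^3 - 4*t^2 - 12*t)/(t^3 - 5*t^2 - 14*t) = (t - 6)/(t - 7)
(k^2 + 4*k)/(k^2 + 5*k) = (k + 4)/(k + 5)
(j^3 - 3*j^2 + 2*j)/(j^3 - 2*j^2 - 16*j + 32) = j*(j - 1)/(j^2 - 16)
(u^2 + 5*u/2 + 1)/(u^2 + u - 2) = (u + 1/2)/(u - 1)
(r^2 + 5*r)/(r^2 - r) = (r + 5)/(r - 1)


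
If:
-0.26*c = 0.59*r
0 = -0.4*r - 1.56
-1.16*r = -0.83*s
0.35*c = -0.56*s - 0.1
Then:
No Solution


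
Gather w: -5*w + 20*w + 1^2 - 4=15*w - 3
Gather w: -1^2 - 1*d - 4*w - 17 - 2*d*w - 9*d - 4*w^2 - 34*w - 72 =-10*d - 4*w^2 + w*(-2*d - 38) - 90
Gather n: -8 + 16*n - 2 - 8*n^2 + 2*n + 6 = -8*n^2 + 18*n - 4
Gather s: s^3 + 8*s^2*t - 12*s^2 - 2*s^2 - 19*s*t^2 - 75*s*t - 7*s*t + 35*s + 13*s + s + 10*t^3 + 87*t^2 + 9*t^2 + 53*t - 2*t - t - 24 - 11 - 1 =s^3 + s^2*(8*t - 14) + s*(-19*t^2 - 82*t + 49) + 10*t^3 + 96*t^2 + 50*t - 36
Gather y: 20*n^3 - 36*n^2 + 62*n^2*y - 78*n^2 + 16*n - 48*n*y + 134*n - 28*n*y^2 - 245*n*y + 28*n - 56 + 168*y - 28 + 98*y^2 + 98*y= 20*n^3 - 114*n^2 + 178*n + y^2*(98 - 28*n) + y*(62*n^2 - 293*n + 266) - 84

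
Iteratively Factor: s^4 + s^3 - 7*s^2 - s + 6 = (s - 1)*(s^3 + 2*s^2 - 5*s - 6) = (s - 1)*(s + 3)*(s^2 - s - 2) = (s - 1)*(s + 1)*(s + 3)*(s - 2)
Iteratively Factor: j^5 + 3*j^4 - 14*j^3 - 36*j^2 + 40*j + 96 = (j - 2)*(j^4 + 5*j^3 - 4*j^2 - 44*j - 48) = (j - 2)*(j + 2)*(j^3 + 3*j^2 - 10*j - 24) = (j - 2)*(j + 2)^2*(j^2 + j - 12) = (j - 3)*(j - 2)*(j + 2)^2*(j + 4)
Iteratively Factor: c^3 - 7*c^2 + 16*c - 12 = (c - 2)*(c^2 - 5*c + 6) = (c - 3)*(c - 2)*(c - 2)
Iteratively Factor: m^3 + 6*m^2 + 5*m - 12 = (m + 4)*(m^2 + 2*m - 3) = (m - 1)*(m + 4)*(m + 3)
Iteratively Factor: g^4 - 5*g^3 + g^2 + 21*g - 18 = (g - 1)*(g^3 - 4*g^2 - 3*g + 18) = (g - 3)*(g - 1)*(g^2 - g - 6) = (g - 3)*(g - 1)*(g + 2)*(g - 3)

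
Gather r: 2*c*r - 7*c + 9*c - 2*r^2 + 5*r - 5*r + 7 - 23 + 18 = 2*c*r + 2*c - 2*r^2 + 2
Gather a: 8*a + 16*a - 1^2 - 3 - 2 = 24*a - 6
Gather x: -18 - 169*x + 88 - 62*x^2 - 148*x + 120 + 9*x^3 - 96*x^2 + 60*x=9*x^3 - 158*x^2 - 257*x + 190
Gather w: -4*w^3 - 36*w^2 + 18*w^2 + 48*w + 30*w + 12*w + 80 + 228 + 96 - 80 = -4*w^3 - 18*w^2 + 90*w + 324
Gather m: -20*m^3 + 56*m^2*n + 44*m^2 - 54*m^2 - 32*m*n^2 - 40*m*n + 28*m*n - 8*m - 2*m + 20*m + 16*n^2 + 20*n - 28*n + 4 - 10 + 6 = -20*m^3 + m^2*(56*n - 10) + m*(-32*n^2 - 12*n + 10) + 16*n^2 - 8*n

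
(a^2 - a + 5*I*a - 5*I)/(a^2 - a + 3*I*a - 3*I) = (a + 5*I)/(a + 3*I)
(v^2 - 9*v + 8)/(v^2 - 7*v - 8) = (v - 1)/(v + 1)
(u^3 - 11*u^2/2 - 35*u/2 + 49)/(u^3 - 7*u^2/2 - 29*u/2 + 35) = (u - 7)/(u - 5)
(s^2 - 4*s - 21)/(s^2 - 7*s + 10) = (s^2 - 4*s - 21)/(s^2 - 7*s + 10)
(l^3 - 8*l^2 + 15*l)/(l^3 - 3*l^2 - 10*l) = (l - 3)/(l + 2)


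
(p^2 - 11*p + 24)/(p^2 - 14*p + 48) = (p - 3)/(p - 6)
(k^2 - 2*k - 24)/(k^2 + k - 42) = (k + 4)/(k + 7)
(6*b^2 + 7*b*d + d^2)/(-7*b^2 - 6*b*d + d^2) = (-6*b - d)/(7*b - d)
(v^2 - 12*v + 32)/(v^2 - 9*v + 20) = (v - 8)/(v - 5)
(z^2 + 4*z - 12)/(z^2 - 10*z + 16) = (z + 6)/(z - 8)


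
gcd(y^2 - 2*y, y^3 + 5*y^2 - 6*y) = y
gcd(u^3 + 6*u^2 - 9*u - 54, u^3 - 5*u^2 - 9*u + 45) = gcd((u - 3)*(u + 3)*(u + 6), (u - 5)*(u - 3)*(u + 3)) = u^2 - 9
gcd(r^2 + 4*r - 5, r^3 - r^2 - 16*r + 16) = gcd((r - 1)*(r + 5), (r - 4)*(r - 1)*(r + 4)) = r - 1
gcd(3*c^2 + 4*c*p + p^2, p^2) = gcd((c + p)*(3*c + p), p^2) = 1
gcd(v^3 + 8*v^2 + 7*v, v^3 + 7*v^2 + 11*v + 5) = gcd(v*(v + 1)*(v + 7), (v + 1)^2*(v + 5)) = v + 1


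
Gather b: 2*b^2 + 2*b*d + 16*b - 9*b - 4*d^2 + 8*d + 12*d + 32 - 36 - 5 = 2*b^2 + b*(2*d + 7) - 4*d^2 + 20*d - 9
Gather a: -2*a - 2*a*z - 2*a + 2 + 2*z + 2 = a*(-2*z - 4) + 2*z + 4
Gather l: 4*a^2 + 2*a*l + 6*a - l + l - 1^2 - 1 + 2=4*a^2 + 2*a*l + 6*a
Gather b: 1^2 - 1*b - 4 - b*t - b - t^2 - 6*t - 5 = b*(-t - 2) - t^2 - 6*t - 8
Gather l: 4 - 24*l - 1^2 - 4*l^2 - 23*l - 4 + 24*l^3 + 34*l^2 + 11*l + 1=24*l^3 + 30*l^2 - 36*l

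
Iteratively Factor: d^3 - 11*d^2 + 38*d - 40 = (d - 5)*(d^2 - 6*d + 8) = (d - 5)*(d - 2)*(d - 4)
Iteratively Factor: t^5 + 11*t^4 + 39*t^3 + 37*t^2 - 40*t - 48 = (t + 4)*(t^4 + 7*t^3 + 11*t^2 - 7*t - 12) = (t + 3)*(t + 4)*(t^3 + 4*t^2 - t - 4) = (t - 1)*(t + 3)*(t + 4)*(t^2 + 5*t + 4) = (t - 1)*(t + 3)*(t + 4)^2*(t + 1)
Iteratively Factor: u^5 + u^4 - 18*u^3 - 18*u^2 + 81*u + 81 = (u - 3)*(u^4 + 4*u^3 - 6*u^2 - 36*u - 27) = (u - 3)*(u + 1)*(u^3 + 3*u^2 - 9*u - 27) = (u - 3)^2*(u + 1)*(u^2 + 6*u + 9) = (u - 3)^2*(u + 1)*(u + 3)*(u + 3)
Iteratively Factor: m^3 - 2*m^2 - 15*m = (m + 3)*(m^2 - 5*m) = (m - 5)*(m + 3)*(m)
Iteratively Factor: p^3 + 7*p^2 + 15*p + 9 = (p + 1)*(p^2 + 6*p + 9) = (p + 1)*(p + 3)*(p + 3)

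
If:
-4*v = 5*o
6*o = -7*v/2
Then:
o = 0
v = 0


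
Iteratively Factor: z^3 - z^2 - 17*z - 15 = (z - 5)*(z^2 + 4*z + 3) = (z - 5)*(z + 1)*(z + 3)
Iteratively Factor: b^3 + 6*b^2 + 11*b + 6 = (b + 2)*(b^2 + 4*b + 3) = (b + 1)*(b + 2)*(b + 3)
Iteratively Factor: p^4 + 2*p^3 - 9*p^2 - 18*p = (p + 3)*(p^3 - p^2 - 6*p) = (p - 3)*(p + 3)*(p^2 + 2*p) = p*(p - 3)*(p + 3)*(p + 2)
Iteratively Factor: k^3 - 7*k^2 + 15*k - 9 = (k - 3)*(k^2 - 4*k + 3) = (k - 3)*(k - 1)*(k - 3)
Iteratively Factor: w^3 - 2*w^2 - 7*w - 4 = (w + 1)*(w^2 - 3*w - 4) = (w - 4)*(w + 1)*(w + 1)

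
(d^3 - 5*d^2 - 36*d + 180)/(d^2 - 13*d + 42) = (d^2 + d - 30)/(d - 7)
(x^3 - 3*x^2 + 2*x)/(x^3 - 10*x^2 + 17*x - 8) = x*(x - 2)/(x^2 - 9*x + 8)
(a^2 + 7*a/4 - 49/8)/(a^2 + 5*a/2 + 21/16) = 2*(8*a^2 + 14*a - 49)/(16*a^2 + 40*a + 21)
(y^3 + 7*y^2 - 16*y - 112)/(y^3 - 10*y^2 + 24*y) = (y^2 + 11*y + 28)/(y*(y - 6))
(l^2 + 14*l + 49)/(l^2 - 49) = (l + 7)/(l - 7)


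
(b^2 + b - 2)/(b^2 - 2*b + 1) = (b + 2)/(b - 1)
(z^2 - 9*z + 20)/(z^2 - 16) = (z - 5)/(z + 4)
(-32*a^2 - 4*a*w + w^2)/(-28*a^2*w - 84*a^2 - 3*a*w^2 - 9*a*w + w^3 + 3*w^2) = (-8*a + w)/(-7*a*w - 21*a + w^2 + 3*w)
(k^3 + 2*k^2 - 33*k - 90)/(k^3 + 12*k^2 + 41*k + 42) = (k^2 - k - 30)/(k^2 + 9*k + 14)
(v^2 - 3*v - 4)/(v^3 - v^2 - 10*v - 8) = 1/(v + 2)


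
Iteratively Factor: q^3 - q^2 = (q - 1)*(q^2) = q*(q - 1)*(q)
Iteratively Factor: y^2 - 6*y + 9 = (y - 3)*(y - 3)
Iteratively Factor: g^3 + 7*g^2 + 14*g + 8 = (g + 4)*(g^2 + 3*g + 2) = (g + 1)*(g + 4)*(g + 2)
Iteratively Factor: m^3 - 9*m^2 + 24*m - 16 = (m - 4)*(m^2 - 5*m + 4) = (m - 4)^2*(m - 1)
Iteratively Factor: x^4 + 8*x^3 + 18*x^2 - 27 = (x - 1)*(x^3 + 9*x^2 + 27*x + 27) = (x - 1)*(x + 3)*(x^2 + 6*x + 9) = (x - 1)*(x + 3)^2*(x + 3)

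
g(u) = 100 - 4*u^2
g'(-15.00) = 120.00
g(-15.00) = -800.00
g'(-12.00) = 96.00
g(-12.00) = -476.00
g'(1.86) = -14.88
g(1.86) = 86.16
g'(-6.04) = 48.32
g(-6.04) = -45.93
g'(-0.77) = 6.16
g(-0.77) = 97.63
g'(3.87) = -30.96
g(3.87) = 40.09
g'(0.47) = -3.76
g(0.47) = 99.12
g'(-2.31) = 18.48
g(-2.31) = 78.66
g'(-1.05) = 8.40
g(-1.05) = 95.59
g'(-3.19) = 25.52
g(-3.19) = 59.30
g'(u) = -8*u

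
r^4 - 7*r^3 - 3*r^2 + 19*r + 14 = (r - 7)*(r - 2)*(r + 1)^2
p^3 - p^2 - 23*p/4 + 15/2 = (p - 2)*(p - 3/2)*(p + 5/2)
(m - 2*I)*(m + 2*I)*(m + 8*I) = m^3 + 8*I*m^2 + 4*m + 32*I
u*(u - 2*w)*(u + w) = u^3 - u^2*w - 2*u*w^2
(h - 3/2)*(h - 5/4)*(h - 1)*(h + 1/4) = h^4 - 7*h^3/2 + 59*h^2/16 - 23*h/32 - 15/32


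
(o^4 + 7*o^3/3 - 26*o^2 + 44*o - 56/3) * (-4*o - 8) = -4*o^5 - 52*o^4/3 + 256*o^3/3 + 32*o^2 - 832*o/3 + 448/3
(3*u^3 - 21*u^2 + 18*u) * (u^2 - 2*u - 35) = 3*u^5 - 27*u^4 - 45*u^3 + 699*u^2 - 630*u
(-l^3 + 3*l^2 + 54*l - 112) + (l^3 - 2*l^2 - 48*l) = l^2 + 6*l - 112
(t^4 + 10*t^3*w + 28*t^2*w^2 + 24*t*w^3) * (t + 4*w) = t^5 + 14*t^4*w + 68*t^3*w^2 + 136*t^2*w^3 + 96*t*w^4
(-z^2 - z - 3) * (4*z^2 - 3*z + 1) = -4*z^4 - z^3 - 10*z^2 + 8*z - 3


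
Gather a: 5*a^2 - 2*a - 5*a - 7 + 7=5*a^2 - 7*a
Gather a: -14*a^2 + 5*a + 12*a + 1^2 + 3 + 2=-14*a^2 + 17*a + 6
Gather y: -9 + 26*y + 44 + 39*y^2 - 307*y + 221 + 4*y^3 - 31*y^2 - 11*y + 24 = 4*y^3 + 8*y^2 - 292*y + 280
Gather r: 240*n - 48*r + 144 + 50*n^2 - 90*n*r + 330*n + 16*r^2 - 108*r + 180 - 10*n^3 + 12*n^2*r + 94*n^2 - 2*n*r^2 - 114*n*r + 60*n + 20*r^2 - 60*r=-10*n^3 + 144*n^2 + 630*n + r^2*(36 - 2*n) + r*(12*n^2 - 204*n - 216) + 324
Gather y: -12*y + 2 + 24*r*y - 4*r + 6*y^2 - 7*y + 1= -4*r + 6*y^2 + y*(24*r - 19) + 3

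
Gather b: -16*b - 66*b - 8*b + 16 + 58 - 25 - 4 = 45 - 90*b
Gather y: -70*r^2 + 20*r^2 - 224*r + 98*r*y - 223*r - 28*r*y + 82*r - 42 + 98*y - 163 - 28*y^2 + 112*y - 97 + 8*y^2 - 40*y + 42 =-50*r^2 - 365*r - 20*y^2 + y*(70*r + 170) - 260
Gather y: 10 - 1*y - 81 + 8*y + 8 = 7*y - 63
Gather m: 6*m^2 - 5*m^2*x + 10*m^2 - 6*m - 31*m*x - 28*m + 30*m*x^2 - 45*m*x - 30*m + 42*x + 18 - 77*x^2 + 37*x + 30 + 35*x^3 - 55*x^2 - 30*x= m^2*(16 - 5*x) + m*(30*x^2 - 76*x - 64) + 35*x^3 - 132*x^2 + 49*x + 48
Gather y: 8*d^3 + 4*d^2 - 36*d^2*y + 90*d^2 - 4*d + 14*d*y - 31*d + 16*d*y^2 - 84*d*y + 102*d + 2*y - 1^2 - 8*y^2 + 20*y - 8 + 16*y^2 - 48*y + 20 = 8*d^3 + 94*d^2 + 67*d + y^2*(16*d + 8) + y*(-36*d^2 - 70*d - 26) + 11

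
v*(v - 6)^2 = v^3 - 12*v^2 + 36*v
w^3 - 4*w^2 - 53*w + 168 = (w - 8)*(w - 3)*(w + 7)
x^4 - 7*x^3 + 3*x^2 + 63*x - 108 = (x - 4)*(x - 3)^2*(x + 3)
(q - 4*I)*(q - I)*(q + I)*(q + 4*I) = q^4 + 17*q^2 + 16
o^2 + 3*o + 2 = (o + 1)*(o + 2)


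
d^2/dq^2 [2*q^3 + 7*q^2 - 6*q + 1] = 12*q + 14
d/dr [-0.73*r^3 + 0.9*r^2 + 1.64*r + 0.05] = -2.19*r^2 + 1.8*r + 1.64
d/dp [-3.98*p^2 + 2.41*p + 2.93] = 2.41 - 7.96*p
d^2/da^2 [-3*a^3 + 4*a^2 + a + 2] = 8 - 18*a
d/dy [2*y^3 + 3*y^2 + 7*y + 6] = 6*y^2 + 6*y + 7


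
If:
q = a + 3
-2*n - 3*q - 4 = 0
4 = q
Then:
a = 1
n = -8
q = 4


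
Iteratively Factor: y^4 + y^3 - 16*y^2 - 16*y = (y)*(y^3 + y^2 - 16*y - 16) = y*(y + 4)*(y^2 - 3*y - 4) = y*(y + 1)*(y + 4)*(y - 4)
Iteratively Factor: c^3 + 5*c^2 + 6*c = (c + 2)*(c^2 + 3*c) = c*(c + 2)*(c + 3)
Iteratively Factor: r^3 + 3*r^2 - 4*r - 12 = (r + 3)*(r^2 - 4) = (r + 2)*(r + 3)*(r - 2)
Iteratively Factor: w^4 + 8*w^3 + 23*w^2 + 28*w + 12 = (w + 2)*(w^3 + 6*w^2 + 11*w + 6) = (w + 1)*(w + 2)*(w^2 + 5*w + 6) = (w + 1)*(w + 2)*(w + 3)*(w + 2)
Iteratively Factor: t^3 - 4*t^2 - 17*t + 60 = (t - 5)*(t^2 + t - 12) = (t - 5)*(t - 3)*(t + 4)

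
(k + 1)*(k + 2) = k^2 + 3*k + 2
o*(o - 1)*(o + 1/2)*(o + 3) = o^4 + 5*o^3/2 - 2*o^2 - 3*o/2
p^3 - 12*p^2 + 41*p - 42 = (p - 7)*(p - 3)*(p - 2)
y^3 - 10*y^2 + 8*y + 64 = (y - 8)*(y - 4)*(y + 2)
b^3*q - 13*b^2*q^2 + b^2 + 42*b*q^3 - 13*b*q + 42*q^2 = (b - 7*q)*(b - 6*q)*(b*q + 1)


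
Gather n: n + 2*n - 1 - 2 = 3*n - 3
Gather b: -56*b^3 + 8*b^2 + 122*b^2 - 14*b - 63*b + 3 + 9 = -56*b^3 + 130*b^2 - 77*b + 12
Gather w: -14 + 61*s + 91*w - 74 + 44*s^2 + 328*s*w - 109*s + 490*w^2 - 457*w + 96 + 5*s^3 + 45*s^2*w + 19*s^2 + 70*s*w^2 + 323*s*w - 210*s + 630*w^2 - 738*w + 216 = 5*s^3 + 63*s^2 - 258*s + w^2*(70*s + 1120) + w*(45*s^2 + 651*s - 1104) + 224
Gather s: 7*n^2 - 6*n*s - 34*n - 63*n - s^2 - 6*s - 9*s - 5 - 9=7*n^2 - 97*n - s^2 + s*(-6*n - 15) - 14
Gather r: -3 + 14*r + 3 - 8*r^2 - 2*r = -8*r^2 + 12*r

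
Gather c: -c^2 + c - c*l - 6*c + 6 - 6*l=-c^2 + c*(-l - 5) - 6*l + 6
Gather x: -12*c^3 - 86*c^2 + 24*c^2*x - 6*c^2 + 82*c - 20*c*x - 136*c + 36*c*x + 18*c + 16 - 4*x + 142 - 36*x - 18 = -12*c^3 - 92*c^2 - 36*c + x*(24*c^2 + 16*c - 40) + 140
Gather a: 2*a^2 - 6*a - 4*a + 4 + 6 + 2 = 2*a^2 - 10*a + 12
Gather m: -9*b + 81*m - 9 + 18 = -9*b + 81*m + 9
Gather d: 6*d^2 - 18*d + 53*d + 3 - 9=6*d^2 + 35*d - 6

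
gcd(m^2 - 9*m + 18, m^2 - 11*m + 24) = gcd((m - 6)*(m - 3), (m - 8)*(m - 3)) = m - 3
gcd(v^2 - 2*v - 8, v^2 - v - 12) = v - 4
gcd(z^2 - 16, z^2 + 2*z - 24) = z - 4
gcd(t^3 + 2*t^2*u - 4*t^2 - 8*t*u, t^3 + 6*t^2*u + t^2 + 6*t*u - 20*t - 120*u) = t - 4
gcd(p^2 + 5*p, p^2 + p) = p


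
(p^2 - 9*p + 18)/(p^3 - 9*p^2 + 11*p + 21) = (p - 6)/(p^2 - 6*p - 7)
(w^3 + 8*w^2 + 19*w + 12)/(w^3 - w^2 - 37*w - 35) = (w^2 + 7*w + 12)/(w^2 - 2*w - 35)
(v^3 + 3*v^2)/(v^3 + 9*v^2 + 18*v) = v/(v + 6)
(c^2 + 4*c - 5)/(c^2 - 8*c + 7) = (c + 5)/(c - 7)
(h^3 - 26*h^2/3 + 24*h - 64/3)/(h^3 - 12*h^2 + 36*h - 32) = (3*h^2 - 20*h + 32)/(3*(h^2 - 10*h + 16))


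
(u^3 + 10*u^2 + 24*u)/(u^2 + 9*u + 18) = u*(u + 4)/(u + 3)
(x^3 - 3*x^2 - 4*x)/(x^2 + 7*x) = (x^2 - 3*x - 4)/(x + 7)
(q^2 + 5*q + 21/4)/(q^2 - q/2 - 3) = (q + 7/2)/(q - 2)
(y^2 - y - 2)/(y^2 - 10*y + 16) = (y + 1)/(y - 8)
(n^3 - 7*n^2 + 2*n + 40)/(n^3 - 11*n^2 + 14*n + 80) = (n - 4)/(n - 8)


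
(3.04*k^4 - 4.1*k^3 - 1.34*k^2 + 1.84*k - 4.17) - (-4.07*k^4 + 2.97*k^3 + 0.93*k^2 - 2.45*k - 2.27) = 7.11*k^4 - 7.07*k^3 - 2.27*k^2 + 4.29*k - 1.9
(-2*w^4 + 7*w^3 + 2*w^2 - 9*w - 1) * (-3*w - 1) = 6*w^5 - 19*w^4 - 13*w^3 + 25*w^2 + 12*w + 1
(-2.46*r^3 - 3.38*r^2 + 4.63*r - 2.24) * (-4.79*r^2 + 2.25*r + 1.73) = 11.7834*r^5 + 10.6552*r^4 - 34.0385*r^3 + 15.2997*r^2 + 2.9699*r - 3.8752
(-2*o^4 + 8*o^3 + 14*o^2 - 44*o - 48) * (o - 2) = -2*o^5 + 12*o^4 - 2*o^3 - 72*o^2 + 40*o + 96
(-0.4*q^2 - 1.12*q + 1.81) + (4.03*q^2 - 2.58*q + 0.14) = 3.63*q^2 - 3.7*q + 1.95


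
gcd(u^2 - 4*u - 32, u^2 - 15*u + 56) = u - 8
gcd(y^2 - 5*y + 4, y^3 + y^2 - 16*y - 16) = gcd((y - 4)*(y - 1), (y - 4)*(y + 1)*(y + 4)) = y - 4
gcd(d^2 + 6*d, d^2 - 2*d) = d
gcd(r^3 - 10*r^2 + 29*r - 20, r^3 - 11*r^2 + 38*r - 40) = r^2 - 9*r + 20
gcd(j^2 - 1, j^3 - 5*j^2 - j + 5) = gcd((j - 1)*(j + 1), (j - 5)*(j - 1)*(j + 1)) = j^2 - 1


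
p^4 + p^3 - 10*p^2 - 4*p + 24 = (p - 2)^2*(p + 2)*(p + 3)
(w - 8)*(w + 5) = w^2 - 3*w - 40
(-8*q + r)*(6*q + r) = -48*q^2 - 2*q*r + r^2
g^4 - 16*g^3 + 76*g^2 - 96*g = g*(g - 8)*(g - 6)*(g - 2)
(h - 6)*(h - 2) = h^2 - 8*h + 12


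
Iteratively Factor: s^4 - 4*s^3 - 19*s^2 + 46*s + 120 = (s + 3)*(s^3 - 7*s^2 + 2*s + 40) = (s - 4)*(s + 3)*(s^2 - 3*s - 10) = (s - 5)*(s - 4)*(s + 3)*(s + 2)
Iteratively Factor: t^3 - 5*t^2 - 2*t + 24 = (t - 3)*(t^2 - 2*t - 8) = (t - 3)*(t + 2)*(t - 4)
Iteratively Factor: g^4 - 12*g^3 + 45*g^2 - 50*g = (g)*(g^3 - 12*g^2 + 45*g - 50) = g*(g - 5)*(g^2 - 7*g + 10) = g*(g - 5)^2*(g - 2)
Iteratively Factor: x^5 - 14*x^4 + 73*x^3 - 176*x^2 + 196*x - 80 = (x - 5)*(x^4 - 9*x^3 + 28*x^2 - 36*x + 16) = (x - 5)*(x - 2)*(x^3 - 7*x^2 + 14*x - 8) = (x - 5)*(x - 2)^2*(x^2 - 5*x + 4) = (x - 5)*(x - 4)*(x - 2)^2*(x - 1)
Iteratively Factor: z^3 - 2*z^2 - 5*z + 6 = (z + 2)*(z^2 - 4*z + 3) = (z - 3)*(z + 2)*(z - 1)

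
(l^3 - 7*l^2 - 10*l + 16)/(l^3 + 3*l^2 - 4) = (l - 8)/(l + 2)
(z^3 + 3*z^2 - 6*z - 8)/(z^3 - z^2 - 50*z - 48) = (z^2 + 2*z - 8)/(z^2 - 2*z - 48)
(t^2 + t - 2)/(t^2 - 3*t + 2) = (t + 2)/(t - 2)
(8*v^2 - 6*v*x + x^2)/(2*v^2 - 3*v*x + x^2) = (-4*v + x)/(-v + x)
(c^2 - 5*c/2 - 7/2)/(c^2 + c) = (c - 7/2)/c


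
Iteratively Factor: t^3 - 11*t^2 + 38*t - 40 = (t - 4)*(t^2 - 7*t + 10) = (t - 4)*(t - 2)*(t - 5)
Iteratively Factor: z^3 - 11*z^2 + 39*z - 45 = (z - 5)*(z^2 - 6*z + 9) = (z - 5)*(z - 3)*(z - 3)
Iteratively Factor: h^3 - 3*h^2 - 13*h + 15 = (h - 1)*(h^2 - 2*h - 15) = (h - 5)*(h - 1)*(h + 3)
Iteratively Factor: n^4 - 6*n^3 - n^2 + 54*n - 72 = (n - 4)*(n^3 - 2*n^2 - 9*n + 18) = (n - 4)*(n + 3)*(n^2 - 5*n + 6) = (n - 4)*(n - 2)*(n + 3)*(n - 3)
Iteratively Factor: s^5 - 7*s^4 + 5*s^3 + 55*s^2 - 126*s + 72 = (s - 1)*(s^4 - 6*s^3 - s^2 + 54*s - 72) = (s - 2)*(s - 1)*(s^3 - 4*s^2 - 9*s + 36) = (s - 3)*(s - 2)*(s - 1)*(s^2 - s - 12) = (s - 4)*(s - 3)*(s - 2)*(s - 1)*(s + 3)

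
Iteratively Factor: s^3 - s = (s - 1)*(s^2 + s) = (s - 1)*(s + 1)*(s)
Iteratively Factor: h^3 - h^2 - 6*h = (h + 2)*(h^2 - 3*h) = h*(h + 2)*(h - 3)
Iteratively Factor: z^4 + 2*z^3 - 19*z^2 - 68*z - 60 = (z + 3)*(z^3 - z^2 - 16*z - 20) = (z + 2)*(z + 3)*(z^2 - 3*z - 10) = (z - 5)*(z + 2)*(z + 3)*(z + 2)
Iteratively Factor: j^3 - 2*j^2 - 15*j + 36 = (j - 3)*(j^2 + j - 12) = (j - 3)^2*(j + 4)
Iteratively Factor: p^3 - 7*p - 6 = (p - 3)*(p^2 + 3*p + 2) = (p - 3)*(p + 1)*(p + 2)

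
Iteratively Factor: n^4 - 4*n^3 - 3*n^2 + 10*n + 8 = (n - 2)*(n^3 - 2*n^2 - 7*n - 4) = (n - 2)*(n + 1)*(n^2 - 3*n - 4) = (n - 4)*(n - 2)*(n + 1)*(n + 1)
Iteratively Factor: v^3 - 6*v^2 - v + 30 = (v - 5)*(v^2 - v - 6) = (v - 5)*(v + 2)*(v - 3)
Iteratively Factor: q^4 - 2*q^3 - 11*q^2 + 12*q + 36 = (q + 2)*(q^3 - 4*q^2 - 3*q + 18) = (q + 2)^2*(q^2 - 6*q + 9) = (q - 3)*(q + 2)^2*(q - 3)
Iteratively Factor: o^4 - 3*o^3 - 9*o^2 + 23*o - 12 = (o - 1)*(o^3 - 2*o^2 - 11*o + 12) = (o - 1)^2*(o^2 - o - 12) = (o - 4)*(o - 1)^2*(o + 3)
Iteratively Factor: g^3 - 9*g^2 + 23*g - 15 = (g - 3)*(g^2 - 6*g + 5) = (g - 3)*(g - 1)*(g - 5)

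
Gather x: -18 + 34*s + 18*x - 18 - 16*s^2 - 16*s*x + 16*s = -16*s^2 + 50*s + x*(18 - 16*s) - 36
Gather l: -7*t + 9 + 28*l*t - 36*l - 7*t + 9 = l*(28*t - 36) - 14*t + 18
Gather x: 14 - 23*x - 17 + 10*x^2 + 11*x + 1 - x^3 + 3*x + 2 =-x^3 + 10*x^2 - 9*x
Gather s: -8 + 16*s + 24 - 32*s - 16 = -16*s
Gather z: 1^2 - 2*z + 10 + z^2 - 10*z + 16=z^2 - 12*z + 27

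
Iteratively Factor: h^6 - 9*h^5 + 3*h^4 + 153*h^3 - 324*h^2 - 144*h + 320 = (h - 5)*(h^5 - 4*h^4 - 17*h^3 + 68*h^2 + 16*h - 64) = (h - 5)*(h - 4)*(h^4 - 17*h^2 + 16) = (h - 5)*(h - 4)*(h + 4)*(h^3 - 4*h^2 - h + 4) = (h - 5)*(h - 4)*(h - 1)*(h + 4)*(h^2 - 3*h - 4) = (h - 5)*(h - 4)*(h - 1)*(h + 1)*(h + 4)*(h - 4)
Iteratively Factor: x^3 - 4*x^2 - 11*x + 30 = (x + 3)*(x^2 - 7*x + 10) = (x - 2)*(x + 3)*(x - 5)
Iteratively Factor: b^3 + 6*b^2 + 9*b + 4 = (b + 4)*(b^2 + 2*b + 1) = (b + 1)*(b + 4)*(b + 1)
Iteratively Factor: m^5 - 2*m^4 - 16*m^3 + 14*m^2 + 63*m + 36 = (m - 4)*(m^4 + 2*m^3 - 8*m^2 - 18*m - 9) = (m - 4)*(m + 3)*(m^3 - m^2 - 5*m - 3) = (m - 4)*(m + 1)*(m + 3)*(m^2 - 2*m - 3) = (m - 4)*(m + 1)^2*(m + 3)*(m - 3)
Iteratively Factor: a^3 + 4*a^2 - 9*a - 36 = (a - 3)*(a^2 + 7*a + 12) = (a - 3)*(a + 4)*(a + 3)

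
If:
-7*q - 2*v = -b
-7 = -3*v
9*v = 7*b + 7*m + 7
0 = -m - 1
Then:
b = 3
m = -1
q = -5/21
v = 7/3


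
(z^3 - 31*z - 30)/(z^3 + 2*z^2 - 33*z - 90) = (z + 1)/(z + 3)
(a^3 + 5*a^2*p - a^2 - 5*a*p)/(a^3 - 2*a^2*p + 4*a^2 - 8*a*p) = (a^2 + 5*a*p - a - 5*p)/(a^2 - 2*a*p + 4*a - 8*p)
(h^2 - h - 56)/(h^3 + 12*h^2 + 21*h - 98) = (h - 8)/(h^2 + 5*h - 14)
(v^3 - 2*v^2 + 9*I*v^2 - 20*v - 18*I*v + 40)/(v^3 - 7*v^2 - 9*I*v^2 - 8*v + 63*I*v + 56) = (v^3 + v^2*(-2 + 9*I) - 2*v*(10 + 9*I) + 40)/(v^3 - v^2*(7 + 9*I) + v*(-8 + 63*I) + 56)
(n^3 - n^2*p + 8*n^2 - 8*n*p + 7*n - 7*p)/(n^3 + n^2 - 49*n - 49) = (n - p)/(n - 7)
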